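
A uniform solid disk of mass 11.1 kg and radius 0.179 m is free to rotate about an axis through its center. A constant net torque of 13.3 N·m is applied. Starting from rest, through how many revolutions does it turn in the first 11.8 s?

I = ½MR² = (1/2)(11.1)(0.179)² = 0.1778 kg·m².
α = τ/I = 13.3/0.1778 = 74.79 rad/s².
θ = ½αt² = ½(74.79)(11.8)² = 5207 rad.
Revolutions = θ/(2π) = 828.7.

≈ 829 revolutions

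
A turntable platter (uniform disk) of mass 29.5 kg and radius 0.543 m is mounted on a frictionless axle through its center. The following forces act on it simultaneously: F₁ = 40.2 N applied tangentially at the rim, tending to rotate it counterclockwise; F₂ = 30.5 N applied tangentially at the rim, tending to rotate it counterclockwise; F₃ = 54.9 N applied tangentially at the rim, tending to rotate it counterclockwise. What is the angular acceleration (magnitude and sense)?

α ≈ 15.7 rad/s², counterclockwise

I = ½MR² = (1/2)(29.5)(0.543)² = 4.349 kg·m².
Taking counterclockwise as positive: τ₁ = +(40.2)(0.543) = +21.83 N·m; τ₂ = +(30.5)(0.543) = +16.56 N·m; τ₃ = +(54.9)(0.543) = +29.81 N·m.
Net torque τ = 68.20 N·m.
α = τ/I = 68.20/4.349 = 15.68 rad/s².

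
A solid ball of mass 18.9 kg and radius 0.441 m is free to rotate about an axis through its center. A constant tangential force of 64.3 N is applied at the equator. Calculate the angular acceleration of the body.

α ≈ 19.3 rad/s²

I = (2/5)MR² = (2/5)(18.9)(0.441)² = 1.470 kg·m².
τ = F R = (64.3)(0.441) = 28.36 N·m.
Newton's second law for rotation, τ = Iα, gives α = τ/I = 28.36/1.470 = 19.29 rad/s².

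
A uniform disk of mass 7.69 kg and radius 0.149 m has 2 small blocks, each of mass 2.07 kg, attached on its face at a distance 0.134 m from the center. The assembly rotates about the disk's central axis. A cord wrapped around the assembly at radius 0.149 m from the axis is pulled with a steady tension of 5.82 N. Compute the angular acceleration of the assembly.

I_disk = ½MR² = ½(7.69)(0.149)² = 0.08536 kg·m².
I_blocks = 2·m·r² = 2(2.07)(0.134)² = 0.07434 kg·m².
Total I = 0.1597 kg·m².
τ = F r = (5.82)(0.149) = 0.8672 N·m.
α = τ/I = 0.8672/0.1597 = 5.430 rad/s².

α ≈ 5.43 rad/s²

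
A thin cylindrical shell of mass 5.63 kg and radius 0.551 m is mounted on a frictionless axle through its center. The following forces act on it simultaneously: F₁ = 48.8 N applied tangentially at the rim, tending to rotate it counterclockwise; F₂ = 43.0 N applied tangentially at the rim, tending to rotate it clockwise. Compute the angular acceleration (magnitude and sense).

α ≈ 1.87 rad/s², counterclockwise

I = MR² = (5.63)(0.551)² = 1.709 kg·m².
Taking counterclockwise as positive: τ₁ = +(48.8)(0.551) = +26.89 N·m; τ₂ = −(43.0)(0.551) = −23.69 N·m.
Net torque τ = 3.196 N·m.
α = τ/I = 3.196/1.709 = 1.870 rad/s².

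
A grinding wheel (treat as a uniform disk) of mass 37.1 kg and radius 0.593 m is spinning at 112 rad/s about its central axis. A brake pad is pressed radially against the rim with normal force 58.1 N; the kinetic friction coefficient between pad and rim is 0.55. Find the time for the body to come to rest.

t ≈ 38.6 s

I = ½MR² = (1/2)(37.1)(0.593)² = 6.523 kg·m².
Friction force f = μN = (0.55)(58.1) = 31.96 N at the rim; torque magnitude τ = fR = 18.95 N·m, opposing ω.
|α| = τ/I = 18.95/6.523 = 2.905 rad/s² (deceleration).
0 = ω₀ − |α|t ⇒ t = ω₀/|α| = 112/2.905 = 38.55 s.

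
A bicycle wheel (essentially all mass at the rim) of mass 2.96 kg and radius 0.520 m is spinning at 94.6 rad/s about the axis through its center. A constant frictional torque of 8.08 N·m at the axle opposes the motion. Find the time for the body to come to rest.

t ≈ 9.37 s

I = MR² = (2.96)(0.520)² = 0.8004 kg·m².
The net torque has magnitude 8.08 N·m, opposing ω.
|α| = τ/I = 8.080/0.8004 = 10.10 rad/s² (deceleration).
0 = ω₀ − |α|t ⇒ t = ω₀/|α| = 94.6/10.10 = 9.371 s.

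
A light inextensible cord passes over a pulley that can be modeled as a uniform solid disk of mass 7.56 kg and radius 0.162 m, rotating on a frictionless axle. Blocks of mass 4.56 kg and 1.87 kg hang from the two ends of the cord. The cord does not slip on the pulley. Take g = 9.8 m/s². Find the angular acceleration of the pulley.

I = ½MR² = (1/2)(7.56)(0.162)² = 0.09920 kg·m².
Heavier block: m₁g − T₁ = m₁a. Lighter block: T₂ − m₂g = m₂a.
Pulley: (T₁ − T₂)R = Iα = I(a/R), so T₁ − T₂ = (I/R²)a = (1/2)M_p a = 3.780·a.
Adding the three: (m₁ − m₂)g = (m₁ + m₂ + 3.780)a, so a = (4.56 − 1.87)(9.8)/(4.56 + 1.87 + 3.780) = 2.582 m/s².
α = a/R = 2.582/0.162 = 15.94 rad/s².

α ≈ 15.9 rad/s²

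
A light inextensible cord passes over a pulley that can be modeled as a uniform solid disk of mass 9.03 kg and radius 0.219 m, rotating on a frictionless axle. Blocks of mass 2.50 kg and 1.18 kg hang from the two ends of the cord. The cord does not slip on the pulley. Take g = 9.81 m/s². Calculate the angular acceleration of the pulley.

I = ½MR² = (1/2)(9.03)(0.219)² = 0.2165 kg·m².
Heavier block: m₁g − T₁ = m₁a. Lighter block: T₂ − m₂g = m₂a.
Pulley: (T₁ − T₂)R = Iα = I(a/R), so T₁ − T₂ = (I/R²)a = (1/2)M_p a = 4.515·a.
Adding the three: (m₁ − m₂)g = (m₁ + m₂ + 4.515)a, so a = (2.50 − 1.18)(9.81)/(2.50 + 1.18 + 4.515) = 1.580 m/s².
α = a/R = 1.580/0.219 = 7.215 rad/s².

α ≈ 7.22 rad/s²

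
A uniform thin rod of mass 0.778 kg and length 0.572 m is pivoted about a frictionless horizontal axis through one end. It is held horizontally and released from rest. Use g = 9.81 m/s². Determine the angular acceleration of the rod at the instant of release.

About the pivot, I = (1/3)ML² = (1/3)(0.778)(0.572)² = 0.08485 kg·m².
The weight acts at the center, a distance L/2 = 0.2860 m from the pivot; τ = Mg(L/2) = 2.183 N·m.
α = τ/I = 2.183/0.08485 = 25.73 rad/s².

α ≈ 25.7 rad/s²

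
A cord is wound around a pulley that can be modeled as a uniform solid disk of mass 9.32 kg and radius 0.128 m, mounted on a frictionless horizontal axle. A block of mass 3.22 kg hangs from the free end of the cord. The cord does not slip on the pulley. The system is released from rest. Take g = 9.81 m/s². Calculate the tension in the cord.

T ≈ 18.7 N

I = ½MR² = (1/2)(9.32)(0.128)² = 0.07635 kg·m².
Block: mg − T = ma. Pulley: TR = Iα. No-slip: a = αR, so T = (I/R²)a = 4.660·a.
Then mg = (m + 4.660)a, so a = (3.22)(9.81)/(3.22 + 4.660) = 4.009 m/s².
T = 4.660·a = 18.68 N.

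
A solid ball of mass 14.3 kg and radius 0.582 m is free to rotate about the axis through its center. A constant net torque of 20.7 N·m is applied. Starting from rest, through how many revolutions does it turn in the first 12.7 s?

I = (2/5)MR² = (2/5)(14.3)(0.582)² = 1.938 kg·m².
α = τ/I = 20.7/1.938 = 10.68 rad/s².
θ = ½αt² = ½(10.68)(12.7)² = 861.6 rad.
Revolutions = θ/(2π) = 137.1.

≈ 137 revolutions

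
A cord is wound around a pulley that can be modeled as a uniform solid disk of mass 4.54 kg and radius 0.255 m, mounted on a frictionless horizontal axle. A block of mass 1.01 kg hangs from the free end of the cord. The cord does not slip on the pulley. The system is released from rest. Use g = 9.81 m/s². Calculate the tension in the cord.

T ≈ 6.86 N

I = ½MR² = (1/2)(4.54)(0.255)² = 0.1476 kg·m².
Block: mg − T = ma. Pulley: TR = Iα. No-slip: a = αR, so T = (I/R²)a = 2.270·a.
Then mg = (m + 2.270)a, so a = (1.01)(9.81)/(1.01 + 2.270) = 3.021 m/s².
T = 2.270·a = 6.857 N.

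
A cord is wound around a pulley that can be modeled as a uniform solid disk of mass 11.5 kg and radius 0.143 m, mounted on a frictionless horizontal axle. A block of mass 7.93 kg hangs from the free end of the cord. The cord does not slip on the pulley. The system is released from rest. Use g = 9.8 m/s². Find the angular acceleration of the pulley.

I = ½MR² = (1/2)(11.5)(0.143)² = 0.1176 kg·m².
Block: mg − T = ma. Pulley: TR = Iα. No-slip: a = αR, so T = (I/R²)a = 5.750·a.
Then mg = (m + 5.750)a, so a = (7.93)(9.8)/(7.93 + 5.750) = 5.681 m/s².
α = a/R = 5.681/0.143 = 39.73 rad/s².

α ≈ 39.7 rad/s²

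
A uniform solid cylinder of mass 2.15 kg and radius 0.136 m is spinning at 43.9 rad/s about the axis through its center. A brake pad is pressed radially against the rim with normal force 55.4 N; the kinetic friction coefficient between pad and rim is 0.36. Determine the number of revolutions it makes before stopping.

I = ½MR² = (1/2)(2.15)(0.136)² = 0.01988 kg·m².
Friction force f = μN = (0.36)(55.4) = 19.94 N at the rim; torque magnitude τ = fR = 2.712 N·m, opposing ω.
|α| = τ/I = 2.712/0.01988 = 136.4 rad/s² (deceleration).
ω² = ω₀² − 2|α|θ with ω = 0 ⇒ θ = ω₀²/(2|α|) = 7.064 rad = 1.124 rev.

≈ 1.12 revolutions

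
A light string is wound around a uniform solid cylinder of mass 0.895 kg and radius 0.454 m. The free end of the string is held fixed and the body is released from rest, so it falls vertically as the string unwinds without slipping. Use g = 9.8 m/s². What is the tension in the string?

Translation: Mg − T = Ma. Rotation about the center: TR = Iα with I = ½MR².
With a = αR: T = (I/R²)a = (1/2)M a, so Mg = (1 + 0.5000)Ma.
a = g/(1 + 0.5000) = 9.8/1.500 = 6.533 m/s².
T = 0.5000·M·a = (0.5000)(0.895)(6.533) = 2.924 N.

T ≈ 2.92 N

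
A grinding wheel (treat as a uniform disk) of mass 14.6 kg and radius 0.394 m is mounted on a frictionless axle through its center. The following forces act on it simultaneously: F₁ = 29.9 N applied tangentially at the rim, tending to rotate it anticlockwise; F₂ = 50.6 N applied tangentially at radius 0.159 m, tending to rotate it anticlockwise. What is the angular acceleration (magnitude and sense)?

α ≈ 17.5 rad/s², anticlockwise

I = ½MR² = (1/2)(14.6)(0.394)² = 1.133 kg·m².
Taking anticlockwise as positive: τ₁ = +(29.9)(0.394) = +11.78 N·m; τ₂ = +(50.6)(0.159) = +8.045 N·m.
Net torque τ = 19.83 N·m.
α = τ/I = 19.83/1.133 = 17.50 rad/s².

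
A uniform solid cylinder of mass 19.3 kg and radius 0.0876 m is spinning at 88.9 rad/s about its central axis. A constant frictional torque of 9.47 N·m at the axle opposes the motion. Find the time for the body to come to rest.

I = ½MR² = (1/2)(19.3)(0.0876)² = 0.07405 kg·m².
The net torque has magnitude 9.47 N·m, opposing ω.
|α| = τ/I = 9.470/0.07405 = 127.9 rad/s² (deceleration).
0 = ω₀ − |α|t ⇒ t = ω₀/|α| = 88.9/127.9 = 0.6952 s.

t ≈ 0.695 s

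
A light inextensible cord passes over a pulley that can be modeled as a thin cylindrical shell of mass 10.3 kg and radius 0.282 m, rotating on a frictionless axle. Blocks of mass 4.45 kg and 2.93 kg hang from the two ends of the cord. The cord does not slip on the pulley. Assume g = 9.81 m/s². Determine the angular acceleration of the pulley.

α ≈ 2.99 rad/s²

I = MR² = (10.3)(0.282)² = 0.8191 kg·m².
Heavier block: m₁g − T₁ = m₁a. Lighter block: T₂ − m₂g = m₂a.
Pulley: (T₁ − T₂)R = Iα = I(a/R), so T₁ − T₂ = (I/R²)a = 1·M_p a = 10.30·a.
Adding the three: (m₁ − m₂)g = (m₁ + m₂ + 10.30)a, so a = (4.45 − 2.93)(9.81)/(4.45 + 2.93 + 10.30) = 0.8434 m/s².
α = a/R = 0.8434/0.282 = 2.991 rad/s².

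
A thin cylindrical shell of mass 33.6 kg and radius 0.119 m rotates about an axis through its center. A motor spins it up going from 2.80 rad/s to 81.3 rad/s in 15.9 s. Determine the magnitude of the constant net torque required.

τ ≈ 2.35 N·m

I = MR² = (33.6)(0.119)² = 0.4758 kg·m².
α = Δω/Δt = (81.3 − 2.80)/15.9 = 4.937 rad/s².
τ = Iα = (0.4758)(4.937) = 2.349 N·m.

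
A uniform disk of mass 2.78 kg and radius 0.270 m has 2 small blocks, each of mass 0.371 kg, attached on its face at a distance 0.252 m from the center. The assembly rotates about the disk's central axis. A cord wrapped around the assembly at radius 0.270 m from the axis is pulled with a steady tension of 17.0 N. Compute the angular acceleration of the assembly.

α ≈ 30.9 rad/s²

I_disk = ½MR² = ½(2.78)(0.270)² = 0.1013 kg·m².
I_blocks = 2·m·r² = 2(0.371)(0.252)² = 0.04712 kg·m².
Total I = 0.1485 kg·m².
τ = F r = (17.0)(0.270) = 4.590 N·m.
α = τ/I = 4.590/0.1485 = 30.92 rad/s².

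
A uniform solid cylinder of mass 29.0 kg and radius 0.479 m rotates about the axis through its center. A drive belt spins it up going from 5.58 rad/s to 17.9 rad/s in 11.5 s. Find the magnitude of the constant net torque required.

I = ½MR² = (1/2)(29.0)(0.479)² = 3.327 kg·m².
α = Δω/Δt = (17.9 − 5.58)/11.5 = 1.071 rad/s².
τ = Iα = (3.327)(1.071) = 3.564 N·m.

τ ≈ 3.56 N·m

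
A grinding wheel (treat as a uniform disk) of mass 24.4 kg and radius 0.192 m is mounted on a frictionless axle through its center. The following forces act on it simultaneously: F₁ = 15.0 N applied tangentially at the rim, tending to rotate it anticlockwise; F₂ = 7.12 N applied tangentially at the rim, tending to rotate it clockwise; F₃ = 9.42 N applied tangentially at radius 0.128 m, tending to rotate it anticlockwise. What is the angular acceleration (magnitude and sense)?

I = ½MR² = (1/2)(24.4)(0.192)² = 0.4497 kg·m².
Taking anticlockwise as positive: τ₁ = +(15.0)(0.192) = +2.880 N·m; τ₂ = −(7.12)(0.192) = −1.367 N·m; τ₃ = +(9.42)(0.128) = +1.206 N·m.
Net torque τ = 2.719 N·m.
α = τ/I = 2.719/0.4497 = 6.045 rad/s².

α ≈ 6.05 rad/s², anticlockwise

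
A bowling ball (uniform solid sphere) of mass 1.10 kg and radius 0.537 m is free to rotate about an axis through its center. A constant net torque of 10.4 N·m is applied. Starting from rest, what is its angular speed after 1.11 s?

I = (2/5)MR² = (2/5)(1.10)(0.537)² = 0.1269 kg·m².
α = τ/I = 10.4/0.1269 = 81.97 rad/s².
ω = ω₀ + αt = 0 + (81.97)(1.11) = 90.98 rad/s.

ω ≈ 91.0 rad/s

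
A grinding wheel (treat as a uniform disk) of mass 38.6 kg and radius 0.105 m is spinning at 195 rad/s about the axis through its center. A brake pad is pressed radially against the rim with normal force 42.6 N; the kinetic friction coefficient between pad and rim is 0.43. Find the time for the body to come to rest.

t ≈ 21.6 s

I = ½MR² = (1/2)(38.6)(0.105)² = 0.2128 kg·m².
Friction force f = μN = (0.43)(42.6) = 18.32 N at the rim; torque magnitude τ = fR = 1.923 N·m, opposing ω.
|α| = τ/I = 1.923/0.2128 = 9.039 rad/s² (deceleration).
0 = ω₀ − |α|t ⇒ t = ω₀/|α| = 195/9.039 = 21.57 s.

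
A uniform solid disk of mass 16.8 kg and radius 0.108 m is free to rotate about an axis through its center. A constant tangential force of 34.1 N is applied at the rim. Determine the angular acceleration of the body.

α ≈ 37.6 rad/s²

I = ½MR² = (1/2)(16.8)(0.108)² = 0.09798 kg·m².
τ = F R = (34.1)(0.108) = 3.683 N·m.
From τ = Iα: α = 3.683/0.09798 = 37.59 rad/s².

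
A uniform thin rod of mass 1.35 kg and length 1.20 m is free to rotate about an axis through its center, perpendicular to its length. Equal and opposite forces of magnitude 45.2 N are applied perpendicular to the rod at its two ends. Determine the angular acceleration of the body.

I = (1/12)ML² = (1/12)(1.35)(1.20)² = 0.1620 kg·m².
The couple gives τ = F·(L/2) + F·(L/2) = F L = (45.2)(1.20) = 54.24 N·m.
Newton's second law for rotation, τ = Iα, gives α = τ/I = 54.24/0.1620 = 334.8 rad/s².

α ≈ 335 rad/s²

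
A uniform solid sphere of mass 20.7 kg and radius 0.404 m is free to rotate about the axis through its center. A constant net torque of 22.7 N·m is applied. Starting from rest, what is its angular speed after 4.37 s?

I = (2/5)MR² = (2/5)(20.7)(0.404)² = 1.351 kg·m².
α = τ/I = 22.7/1.351 = 16.80 rad/s².
ω = ω₀ + αt = 0 + (16.80)(4.37) = 73.40 rad/s.

ω ≈ 73.4 rad/s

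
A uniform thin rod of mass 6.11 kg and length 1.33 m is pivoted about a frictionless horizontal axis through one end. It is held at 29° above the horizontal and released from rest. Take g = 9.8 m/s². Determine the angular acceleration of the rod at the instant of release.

α ≈ 9.67 rad/s²

About the pivot, I = (1/3)ML² = (1/3)(6.11)(1.33)² = 3.603 kg·m².
The weight acts at the center, a distance L/2 = 0.6650 m from the pivot; τ = Mg(L/2) cos 29° = 34.83 N·m.
α = τ/I = 34.83/3.603 = 9.667 rad/s².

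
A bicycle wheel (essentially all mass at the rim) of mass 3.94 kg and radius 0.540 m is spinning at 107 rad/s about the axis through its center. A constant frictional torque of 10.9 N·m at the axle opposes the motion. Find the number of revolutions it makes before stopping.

I = MR² = (3.94)(0.540)² = 1.149 kg·m².
The net torque has magnitude 10.9 N·m, opposing ω.
|α| = τ/I = 10.90/1.149 = 9.487 rad/s² (deceleration).
ω² = ω₀² − 2|α|θ with ω = 0 ⇒ θ = ω₀²/(2|α|) = 603.4 rad = 96.03 rev.

≈ 96.0 revolutions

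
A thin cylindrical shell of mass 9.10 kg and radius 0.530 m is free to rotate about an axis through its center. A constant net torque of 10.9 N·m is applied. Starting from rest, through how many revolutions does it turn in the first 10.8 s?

≈ 39.6 revolutions

I = MR² = (9.10)(0.530)² = 2.556 kg·m².
α = τ/I = 10.9/2.556 = 4.264 rad/s².
θ = ½αt² = ½(4.264)(10.8)² = 248.7 rad.
Revolutions = θ/(2π) = 39.58.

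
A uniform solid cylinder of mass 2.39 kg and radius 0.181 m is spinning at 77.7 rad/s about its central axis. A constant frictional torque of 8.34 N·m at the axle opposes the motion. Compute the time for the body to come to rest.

I = ½MR² = (1/2)(2.39)(0.181)² = 0.03915 kg·m².
The net torque has magnitude 8.34 N·m, opposing ω.
|α| = τ/I = 8.340/0.03915 = 213.0 rad/s² (deceleration).
0 = ω₀ − |α|t ⇒ t = ω₀/|α| = 77.7/213.0 = 0.3647 s.

t ≈ 0.365 s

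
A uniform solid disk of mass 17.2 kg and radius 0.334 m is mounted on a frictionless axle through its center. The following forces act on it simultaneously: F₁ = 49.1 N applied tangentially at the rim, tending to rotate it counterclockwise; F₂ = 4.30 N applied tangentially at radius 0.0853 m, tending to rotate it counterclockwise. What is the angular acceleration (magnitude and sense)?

I = ½MR² = (1/2)(17.2)(0.334)² = 0.9594 kg·m².
Taking counterclockwise as positive: τ₁ = +(49.1)(0.334) = +16.40 N·m; τ₂ = +(4.30)(0.0853) = +0.3668 N·m.
Net torque τ = 16.77 N·m.
α = τ/I = 16.77/0.9594 = 17.48 rad/s².

α ≈ 17.5 rad/s², counterclockwise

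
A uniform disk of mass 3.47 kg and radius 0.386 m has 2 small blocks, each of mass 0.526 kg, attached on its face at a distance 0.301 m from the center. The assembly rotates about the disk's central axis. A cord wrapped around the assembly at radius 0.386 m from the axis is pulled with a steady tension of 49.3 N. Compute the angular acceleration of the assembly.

I_disk = ½MR² = ½(3.47)(0.386)² = 0.2585 kg·m².
I_blocks = 2·m·r² = 2(0.526)(0.301)² = 0.09531 kg·m².
Total I = 0.3538 kg·m².
τ = F r = (49.3)(0.386) = 19.03 N·m.
α = τ/I = 19.03/0.3538 = 53.78 rad/s².

α ≈ 53.8 rad/s²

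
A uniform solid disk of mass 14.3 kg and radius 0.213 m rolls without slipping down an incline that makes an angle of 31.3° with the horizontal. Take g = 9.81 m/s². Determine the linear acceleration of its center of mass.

Translation along the incline: Mg sinθ − f = Ma.
Rotation about the center: fR = Iα with I = ½MR². No-slip gives a = αR, so f = (I/R²)a = (1/2)M a.
Substituting: Mg sinθ = (1 + 0.5000)Ma, so a = g sinθ/(1 + 0.5000) = (9.81) sin 31.3° / 1.500 = 3.398 m/s².

a ≈ 3.40 m/s²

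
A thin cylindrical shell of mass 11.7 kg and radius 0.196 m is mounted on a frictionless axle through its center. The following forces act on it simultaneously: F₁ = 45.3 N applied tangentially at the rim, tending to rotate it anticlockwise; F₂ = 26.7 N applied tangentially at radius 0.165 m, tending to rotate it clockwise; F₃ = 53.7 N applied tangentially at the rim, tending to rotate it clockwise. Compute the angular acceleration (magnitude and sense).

I = MR² = (11.7)(0.196)² = 0.4495 kg·m².
Taking anticlockwise as positive: τ₁ = +(45.3)(0.196) = +8.879 N·m; τ₂ = −(26.7)(0.165) = −4.405 N·m; τ₃ = −(53.7)(0.196) = −10.53 N·m.
Net torque τ = -6.052 N·m.
α = τ/I = -6.052/0.4495 = -13.46 rad/s².

α ≈ 13.5 rad/s², clockwise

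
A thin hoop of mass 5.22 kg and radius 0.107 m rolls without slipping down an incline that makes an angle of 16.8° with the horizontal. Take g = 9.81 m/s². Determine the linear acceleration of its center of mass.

a ≈ 1.42 m/s²

Translation along the incline: Mg sinθ − f = Ma.
Rotation about the center: fR = Iα with I = MR². No-slip gives a = αR, so f = (I/R²)a = M a.
Substituting: Mg sinθ = (1 + 1.000)Ma, so a = g sinθ/(1 + 1.000) = (9.81) sin 16.8° / 2.000 = 1.418 m/s².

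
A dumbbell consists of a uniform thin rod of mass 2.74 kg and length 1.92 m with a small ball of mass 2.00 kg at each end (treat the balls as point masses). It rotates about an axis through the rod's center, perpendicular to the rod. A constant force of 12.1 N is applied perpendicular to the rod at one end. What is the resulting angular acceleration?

α ≈ 2.57 rad/s²

I_rod = (1/12)ML² = (1/12)(2.74)(1.92)² = 0.8417 kg·m².
I_balls = 2·m·(L/2)² = 2(2.00)(0.9600)² = 3.686 kg·m².
Total I = 4.528 kg·m².
τ = F·(L/2) = (12.1)(0.960) = 11.62 N·m.
α = τ/I = 11.62/4.528 = 2.565 rad/s².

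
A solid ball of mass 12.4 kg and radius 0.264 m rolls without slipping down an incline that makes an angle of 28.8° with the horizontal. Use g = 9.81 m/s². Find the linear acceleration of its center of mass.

Translation along the incline: Mg sinθ − f = Ma.
Rotation about the center: fR = Iα with I = (2/5)MR². No-slip gives a = αR, so f = (I/R²)a = (2/5)M a.
Substituting: Mg sinθ = (1 + 0.4000)Ma, so a = g sinθ/(1 + 0.4000) = (9.81) sin 28.8° / 1.400 = 3.376 m/s².

a ≈ 3.38 m/s²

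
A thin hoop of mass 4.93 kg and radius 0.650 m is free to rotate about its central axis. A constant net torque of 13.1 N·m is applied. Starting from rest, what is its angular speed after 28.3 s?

ω ≈ 178 rad/s

I = MR² = (4.93)(0.650)² = 2.083 kg·m².
α = τ/I = 13.1/2.083 = 6.289 rad/s².
ω = ω₀ + αt = 0 + (6.289)(28.3) = 178.0 rad/s.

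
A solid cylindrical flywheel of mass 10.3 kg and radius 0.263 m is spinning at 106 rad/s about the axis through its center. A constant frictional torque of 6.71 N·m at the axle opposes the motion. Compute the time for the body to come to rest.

t ≈ 5.63 s

I = ½MR² = (1/2)(10.3)(0.263)² = 0.3562 kg·m².
The net torque has magnitude 6.71 N·m, opposing ω.
|α| = τ/I = 6.710/0.3562 = 18.84 rad/s² (deceleration).
0 = ω₀ − |α|t ⇒ t = ω₀/|α| = 106/18.84 = 5.627 s.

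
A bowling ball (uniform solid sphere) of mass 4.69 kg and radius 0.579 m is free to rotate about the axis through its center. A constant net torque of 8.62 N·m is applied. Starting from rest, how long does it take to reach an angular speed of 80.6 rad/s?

t ≈ 5.88 s

I = (2/5)MR² = (2/5)(4.69)(0.579)² = 0.6289 kg·m².
α = τ/I = 8.62/0.6289 = 13.71 rad/s².
ω = αt ⇒ t = ω/α = 80.6/13.71 = 5.881 s.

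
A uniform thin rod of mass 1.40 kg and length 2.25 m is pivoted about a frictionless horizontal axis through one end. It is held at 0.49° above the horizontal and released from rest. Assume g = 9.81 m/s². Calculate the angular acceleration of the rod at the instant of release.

About the pivot, I = (1/3)ML² = (1/3)(1.40)(2.25)² = 2.362 kg·m².
The weight acts at the center, a distance L/2 = 1.125 m from the pivot; τ = Mg(L/2) cos 0.49° = 15.45 N·m.
α = τ/I = 15.45/2.362 = 6.540 rad/s².

α ≈ 6.54 rad/s²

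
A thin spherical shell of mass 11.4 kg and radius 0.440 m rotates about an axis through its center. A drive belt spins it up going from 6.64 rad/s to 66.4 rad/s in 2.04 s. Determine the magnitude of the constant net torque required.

I = (2/3)MR² = (2/3)(11.4)(0.440)² = 1.471 kg·m².
α = Δω/Δt = (66.4 − 6.64)/2.04 = 29.29 rad/s².
τ = Iα = (1.471)(29.29) = 43.10 N·m.

τ ≈ 43.1 N·m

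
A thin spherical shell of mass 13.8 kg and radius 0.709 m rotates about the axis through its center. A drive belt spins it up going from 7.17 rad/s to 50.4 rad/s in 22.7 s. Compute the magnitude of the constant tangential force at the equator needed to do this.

F ≈ 12.4 N

I = (2/3)MR² = (2/3)(13.8)(0.709)² = 4.625 kg·m².
α = Δω/Δt = (50.4 − 7.17)/22.7 = 1.904 rad/s².
The required torque is τ = Iα = (4.625)(1.904) = 8.807 N·m.
A tangential force at the equator gives τ = FR, so F = τ/R = 8.807/0.709 = 12.42 N.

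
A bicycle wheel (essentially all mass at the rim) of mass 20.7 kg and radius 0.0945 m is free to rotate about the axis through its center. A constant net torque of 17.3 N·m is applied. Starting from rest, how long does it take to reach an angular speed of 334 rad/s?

t ≈ 3.57 s

I = MR² = (20.7)(0.0945)² = 0.1849 kg·m².
α = τ/I = 17.3/0.1849 = 93.59 rad/s².
ω = αt ⇒ t = ω/α = 334/93.59 = 3.569 s.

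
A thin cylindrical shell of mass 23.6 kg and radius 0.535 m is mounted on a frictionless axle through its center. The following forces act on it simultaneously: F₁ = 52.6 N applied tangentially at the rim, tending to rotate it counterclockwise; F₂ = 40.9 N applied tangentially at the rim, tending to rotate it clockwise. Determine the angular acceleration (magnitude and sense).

α ≈ 0.927 rad/s², counterclockwise

I = MR² = (23.6)(0.535)² = 6.755 kg·m².
Taking counterclockwise as positive: τ₁ = +(52.6)(0.535) = +28.14 N·m; τ₂ = −(40.9)(0.535) = −21.88 N·m.
Net torque τ = 6.260 N·m.
α = τ/I = 6.260/6.755 = 0.9267 rad/s².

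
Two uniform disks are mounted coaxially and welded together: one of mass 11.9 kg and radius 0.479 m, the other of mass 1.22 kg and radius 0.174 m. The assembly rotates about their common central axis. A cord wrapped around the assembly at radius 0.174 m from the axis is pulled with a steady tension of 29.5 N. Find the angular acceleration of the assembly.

I = ½M₁R₁² + ½M₂R₂² = ½(11.9)(0.479)² + ½(1.22)(0.174)² = 1.384 kg·m².
τ = F r = (29.5)(0.174) = 5.133 N·m.
α = τ/I = 5.133/1.384 = 3.710 rad/s².

α ≈ 3.71 rad/s²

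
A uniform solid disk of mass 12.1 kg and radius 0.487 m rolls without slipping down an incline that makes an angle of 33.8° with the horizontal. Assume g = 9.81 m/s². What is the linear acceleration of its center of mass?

a ≈ 3.64 m/s²

Translation along the incline: Mg sinθ − f = Ma.
Rotation about the center: fR = Iα with I = ½MR². No-slip gives a = αR, so f = (I/R²)a = (1/2)M a.
Substituting: Mg sinθ = (1 + 0.5000)Ma, so a = g sinθ/(1 + 0.5000) = (9.81) sin 33.8° / 1.500 = 3.638 m/s².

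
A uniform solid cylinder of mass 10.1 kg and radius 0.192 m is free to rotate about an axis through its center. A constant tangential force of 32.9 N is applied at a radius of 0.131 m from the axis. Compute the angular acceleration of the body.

α ≈ 23.2 rad/s²

I = ½MR² = (1/2)(10.1)(0.192)² = 0.1862 kg·m².
τ = F·r = (32.9)(0.131) = 4.310 N·m.
From τ = Iα: α = 4.310/0.1862 = 23.15 rad/s².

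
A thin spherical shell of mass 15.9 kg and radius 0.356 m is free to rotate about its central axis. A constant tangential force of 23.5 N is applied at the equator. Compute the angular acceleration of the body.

α ≈ 6.23 rad/s²

I = (2/3)MR² = (2/3)(15.9)(0.356)² = 1.343 kg·m².
τ = F R = (23.5)(0.356) = 8.366 N·m.
Newton's second law for rotation, τ = Iα, gives α = τ/I = 8.366/1.343 = 6.227 rad/s².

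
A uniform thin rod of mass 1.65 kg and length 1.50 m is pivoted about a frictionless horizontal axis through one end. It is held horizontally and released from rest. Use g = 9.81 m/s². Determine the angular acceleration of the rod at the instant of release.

α ≈ 9.81 rad/s²

About the pivot, I = (1/3)ML² = (1/3)(1.65)(1.50)² = 1.237 kg·m².
The weight acts at the center, a distance L/2 = 0.7500 m from the pivot; τ = Mg(L/2) = 12.14 N·m.
α = τ/I = 12.14/1.237 = 9.810 rad/s².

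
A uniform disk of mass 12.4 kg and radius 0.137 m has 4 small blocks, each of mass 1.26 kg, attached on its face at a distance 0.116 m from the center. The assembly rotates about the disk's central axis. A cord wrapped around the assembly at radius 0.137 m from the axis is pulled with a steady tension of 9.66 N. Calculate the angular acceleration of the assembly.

I_disk = ½MR² = ½(12.4)(0.137)² = 0.1164 kg·m².
I_blocks = 4·m·r² = 4(1.26)(0.116)² = 0.06782 kg·m².
Total I = 0.1842 kg·m².
τ = F r = (9.66)(0.137) = 1.323 N·m.
α = τ/I = 1.323/0.1842 = 7.185 rad/s².

α ≈ 7.19 rad/s²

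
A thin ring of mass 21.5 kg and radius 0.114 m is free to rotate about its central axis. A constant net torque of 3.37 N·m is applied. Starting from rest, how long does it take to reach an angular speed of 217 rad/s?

t ≈ 18.0 s

I = MR² = (21.5)(0.114)² = 0.2794 kg·m².
α = τ/I = 3.37/0.2794 = 12.06 rad/s².
ω = αt ⇒ t = ω/α = 217/12.06 = 17.99 s.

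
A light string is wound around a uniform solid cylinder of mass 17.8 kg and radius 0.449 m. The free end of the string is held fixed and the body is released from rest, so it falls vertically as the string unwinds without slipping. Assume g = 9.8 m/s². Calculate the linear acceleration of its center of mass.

Translation: Mg − T = Ma. Rotation about the center: TR = Iα with I = ½MR².
With a = αR: T = (I/R²)a = (1/2)M a, so Mg = (1 + 0.5000)Ma.
a = g/(1 + 0.5000) = 9.8/1.500 = 6.533 m/s².

a ≈ 6.53 m/s²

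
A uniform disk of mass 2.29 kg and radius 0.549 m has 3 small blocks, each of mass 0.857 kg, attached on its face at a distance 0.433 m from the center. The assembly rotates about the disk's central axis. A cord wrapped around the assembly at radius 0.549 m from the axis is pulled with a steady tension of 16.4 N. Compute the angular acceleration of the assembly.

I_disk = ½MR² = ½(2.29)(0.549)² = 0.3451 kg·m².
I_blocks = 3·m·r² = 3(0.857)(0.433)² = 0.4820 kg·m².
Total I = 0.8271 kg·m².
τ = F r = (16.4)(0.549) = 9.004 N·m.
α = τ/I = 9.004/0.8271 = 10.89 rad/s².

α ≈ 10.9 rad/s²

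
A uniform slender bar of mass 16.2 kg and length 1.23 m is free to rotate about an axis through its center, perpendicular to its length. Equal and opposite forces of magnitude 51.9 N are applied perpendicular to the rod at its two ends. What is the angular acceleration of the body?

α ≈ 31.3 rad/s²

I = (1/12)ML² = (1/12)(16.2)(1.23)² = 2.042 kg·m².
The couple gives τ = F·(L/2) + F·(L/2) = F L = (51.9)(1.23) = 63.84 N·m.
From τ = Iα: α = 63.84/2.042 = 31.26 rad/s².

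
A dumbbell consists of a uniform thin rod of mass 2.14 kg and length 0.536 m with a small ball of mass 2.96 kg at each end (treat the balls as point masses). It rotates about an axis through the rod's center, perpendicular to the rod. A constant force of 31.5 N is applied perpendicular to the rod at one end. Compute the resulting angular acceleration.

I_rod = (1/12)ML² = (1/12)(2.14)(0.536)² = 0.05123 kg·m².
I_balls = 2·m·(L/2)² = 2(2.96)(0.2680)² = 0.4252 kg·m².
Total I = 0.4764 kg·m².
τ = F·(L/2) = (31.5)(0.268) = 8.442 N·m.
α = τ/I = 8.442/0.4764 = 17.72 rad/s².

α ≈ 17.7 rad/s²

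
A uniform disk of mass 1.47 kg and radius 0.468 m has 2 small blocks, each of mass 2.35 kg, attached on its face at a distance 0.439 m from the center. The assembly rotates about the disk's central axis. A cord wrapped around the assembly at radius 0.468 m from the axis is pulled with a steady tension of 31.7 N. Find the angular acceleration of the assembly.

α ≈ 13.9 rad/s²

I_disk = ½MR² = ½(1.47)(0.468)² = 0.1610 kg·m².
I_blocks = 2·m·r² = 2(2.35)(0.439)² = 0.9058 kg·m².
Total I = 1.067 kg·m².
τ = F r = (31.7)(0.468) = 14.84 N·m.
α = τ/I = 14.84/1.067 = 13.91 rad/s².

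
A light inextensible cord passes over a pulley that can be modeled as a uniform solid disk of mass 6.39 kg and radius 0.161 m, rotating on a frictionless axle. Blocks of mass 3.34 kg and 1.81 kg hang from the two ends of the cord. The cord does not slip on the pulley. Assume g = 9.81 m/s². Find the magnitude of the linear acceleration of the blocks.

a ≈ 1.80 m/s²

I = ½MR² = (1/2)(6.39)(0.161)² = 0.08282 kg·m².
Heavier block: m₁g − T₁ = m₁a. Lighter block: T₂ − m₂g = m₂a.
Pulley: (T₁ − T₂)R = Iα = I(a/R), so T₁ − T₂ = (I/R²)a = (1/2)M_p a = 3.195·a.
Adding the three: (m₁ − m₂)g = (m₁ + m₂ + 3.195)a, so a = (3.34 − 1.81)(9.81)/(3.34 + 1.81 + 3.195) = 1.799 m/s².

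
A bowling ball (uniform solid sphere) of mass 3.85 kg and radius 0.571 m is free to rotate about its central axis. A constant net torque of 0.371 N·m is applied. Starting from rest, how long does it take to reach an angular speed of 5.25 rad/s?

t ≈ 7.11 s

I = (2/5)MR² = (2/5)(3.85)(0.571)² = 0.5021 kg·m².
α = τ/I = 0.371/0.5021 = 0.7389 rad/s².
ω = αt ⇒ t = ω/α = 5.25/0.7389 = 7.105 s.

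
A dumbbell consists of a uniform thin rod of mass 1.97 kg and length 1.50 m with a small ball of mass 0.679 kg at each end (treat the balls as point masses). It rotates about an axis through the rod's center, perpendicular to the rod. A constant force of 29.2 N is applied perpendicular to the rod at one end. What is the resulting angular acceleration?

α ≈ 19.3 rad/s²

I_rod = (1/12)ML² = (1/12)(1.97)(1.50)² = 0.3694 kg·m².
I_balls = 2·m·(L/2)² = 2(0.679)(0.7500)² = 0.7639 kg·m².
Total I = 1.133 kg·m².
τ = F·(L/2) = (29.2)(0.750) = 21.90 N·m.
α = τ/I = 21.90/1.133 = 19.32 rad/s².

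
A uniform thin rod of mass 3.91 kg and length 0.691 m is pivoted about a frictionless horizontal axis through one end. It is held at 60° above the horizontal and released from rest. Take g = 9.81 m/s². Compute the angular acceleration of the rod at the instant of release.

About the pivot, I = (1/3)ML² = (1/3)(3.91)(0.691)² = 0.6223 kg·m².
The weight acts at the center, a distance L/2 = 0.3455 m from the pivot; τ = Mg(L/2) cos 60° = 6.626 N·m.
α = τ/I = 6.626/0.6223 = 10.65 rad/s².

α ≈ 10.6 rad/s²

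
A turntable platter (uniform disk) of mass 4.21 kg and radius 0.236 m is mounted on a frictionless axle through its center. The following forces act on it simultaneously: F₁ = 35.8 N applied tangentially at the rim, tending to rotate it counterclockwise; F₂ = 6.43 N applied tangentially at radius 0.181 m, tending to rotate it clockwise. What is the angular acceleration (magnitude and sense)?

I = ½MR² = (1/2)(4.21)(0.236)² = 0.1172 kg·m².
Taking counterclockwise as positive: τ₁ = +(35.8)(0.236) = +8.449 N·m; τ₂ = −(6.43)(0.181) = −1.164 N·m.
Net torque τ = 7.285 N·m.
α = τ/I = 7.285/0.1172 = 62.14 rad/s².

α ≈ 62.1 rad/s², counterclockwise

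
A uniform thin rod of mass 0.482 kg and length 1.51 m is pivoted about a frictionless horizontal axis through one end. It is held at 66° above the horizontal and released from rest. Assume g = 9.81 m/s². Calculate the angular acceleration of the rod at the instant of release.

About the pivot, I = (1/3)ML² = (1/3)(0.482)(1.51)² = 0.3663 kg·m².
The weight acts at the center, a distance L/2 = 0.7550 m from the pivot; τ = Mg(L/2) cos 66° = 1.452 N·m.
α = τ/I = 1.452/0.3663 = 3.964 rad/s².
(Equivalently α = (3g/(2L)) cos 66° = 3.964 rad/s².)

α ≈ 3.96 rad/s²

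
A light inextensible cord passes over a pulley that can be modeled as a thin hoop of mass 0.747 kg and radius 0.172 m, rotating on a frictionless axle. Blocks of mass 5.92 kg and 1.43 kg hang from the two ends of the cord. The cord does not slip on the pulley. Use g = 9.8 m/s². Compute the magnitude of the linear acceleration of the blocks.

I = MR² = (0.747)(0.172)² = 0.02210 kg·m².
Heavier block: m₁g − T₁ = m₁a. Lighter block: T₂ − m₂g = m₂a.
Pulley: (T₁ − T₂)R = Iα = I(a/R), so T₁ − T₂ = (I/R²)a = 1·M_p a = 0.7470·a.
Adding the three: (m₁ − m₂)g = (m₁ + m₂ + 0.7470)a, so a = (5.92 − 1.43)(9.8)/(5.92 + 1.43 + 0.7470) = 5.434 m/s².

a ≈ 5.43 m/s²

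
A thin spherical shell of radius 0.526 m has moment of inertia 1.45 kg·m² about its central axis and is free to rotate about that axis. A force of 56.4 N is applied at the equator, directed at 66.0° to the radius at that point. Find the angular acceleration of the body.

Only the tangential component produces torque: τ = F R sinθ = (56.4)(0.526) sin 66.0° = 27.10 N·m.
From τ = Iα: α = 27.10/1.450 = 18.69 rad/s².

α ≈ 18.7 rad/s²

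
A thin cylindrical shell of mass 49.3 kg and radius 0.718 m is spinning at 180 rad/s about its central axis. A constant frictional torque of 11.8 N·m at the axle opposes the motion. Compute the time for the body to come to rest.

I = MR² = (49.3)(0.718)² = 25.42 kg·m².
The net torque has magnitude 11.8 N·m, opposing ω.
|α| = τ/I = 11.80/25.42 = 0.4643 rad/s² (deceleration).
0 = ω₀ − |α|t ⇒ t = ω₀/|α| = 180/0.4643 = 387.7 s.

t ≈ 388 s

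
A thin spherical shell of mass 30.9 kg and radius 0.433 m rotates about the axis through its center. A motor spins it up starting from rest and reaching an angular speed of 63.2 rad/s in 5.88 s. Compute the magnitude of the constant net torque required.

τ ≈ 41.5 N·m

I = (2/3)MR² = (2/3)(30.9)(0.433)² = 3.862 kg·m².
α = Δω/Δt = (63.2 − 0)/5.88 = 10.75 rad/s².
τ = Iα = (3.862)(10.75) = 41.51 N·m.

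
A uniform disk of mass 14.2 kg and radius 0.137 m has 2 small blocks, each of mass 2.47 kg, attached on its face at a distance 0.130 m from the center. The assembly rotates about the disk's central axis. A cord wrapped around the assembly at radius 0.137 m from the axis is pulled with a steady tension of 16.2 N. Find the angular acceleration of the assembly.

α ≈ 10.2 rad/s²

I_disk = ½MR² = ½(14.2)(0.137)² = 0.1333 kg·m².
I_blocks = 2·m·r² = 2(2.47)(0.130)² = 0.08349 kg·m².
Total I = 0.2167 kg·m².
τ = F r = (16.2)(0.137) = 2.219 N·m.
α = τ/I = 2.219/0.2167 = 10.24 rad/s².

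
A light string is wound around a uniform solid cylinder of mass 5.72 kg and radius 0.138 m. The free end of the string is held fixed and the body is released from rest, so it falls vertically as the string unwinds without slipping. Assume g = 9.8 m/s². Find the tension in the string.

T ≈ 18.7 N

Translation: Mg − T = Ma. Rotation about the center: TR = Iα with I = ½MR².
With a = αR: T = (I/R²)a = (1/2)M a, so Mg = (1 + 0.5000)Ma.
a = g/(1 + 0.5000) = 9.8/1.500 = 6.533 m/s².
T = 0.5000·M·a = (0.5000)(5.72)(6.533) = 18.69 N.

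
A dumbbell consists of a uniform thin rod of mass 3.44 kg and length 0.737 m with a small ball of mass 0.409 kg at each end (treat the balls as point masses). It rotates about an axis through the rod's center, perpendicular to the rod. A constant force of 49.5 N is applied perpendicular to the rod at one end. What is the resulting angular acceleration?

I_rod = (1/12)ML² = (1/12)(3.44)(0.737)² = 0.1557 kg·m².
I_balls = 2·m·(L/2)² = 2(0.409)(0.3685)² = 0.1111 kg·m².
Total I = 0.2668 kg·m².
τ = F·(L/2) = (49.5)(0.368) = 18.24 N·m.
α = τ/I = 18.24/0.2668 = 68.37 rad/s².

α ≈ 68.4 rad/s²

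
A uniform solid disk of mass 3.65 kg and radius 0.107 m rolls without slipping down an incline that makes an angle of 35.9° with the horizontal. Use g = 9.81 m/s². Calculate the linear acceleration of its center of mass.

a ≈ 3.83 m/s²

Translation along the incline: Mg sinθ − f = Ma.
Rotation about the center: fR = Iα with I = ½MR². No-slip gives a = αR, so f = (I/R²)a = (1/2)M a.
Substituting: Mg sinθ = (1 + 0.5000)Ma, so a = g sinθ/(1 + 0.5000) = (9.81) sin 35.9° / 1.500 = 3.835 m/s².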